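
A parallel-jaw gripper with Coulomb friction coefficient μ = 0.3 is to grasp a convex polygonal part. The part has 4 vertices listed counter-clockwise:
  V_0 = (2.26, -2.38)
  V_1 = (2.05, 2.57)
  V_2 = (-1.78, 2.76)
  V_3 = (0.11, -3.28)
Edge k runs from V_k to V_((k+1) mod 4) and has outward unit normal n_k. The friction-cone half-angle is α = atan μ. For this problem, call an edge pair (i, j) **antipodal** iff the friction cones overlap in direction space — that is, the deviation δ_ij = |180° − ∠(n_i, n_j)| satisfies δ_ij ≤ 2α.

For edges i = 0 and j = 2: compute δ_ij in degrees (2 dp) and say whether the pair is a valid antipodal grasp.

α = atan 0.3 = 16.70°;  2α = 33.40°
edge 0: e_0 = (-0.21, +4.95);  n_0 = (+0.9991, +0.0424)
edge 2: e_2 = (+1.89, -6.04);  n_2 = (-0.9544, -0.2986)
∠(n_0, n_2) = 165.05°
δ = |180° − 165.05°| = 14.95°
14.95° ≤ 2α = 33.40°  →  valid

δ = 14.95°, valid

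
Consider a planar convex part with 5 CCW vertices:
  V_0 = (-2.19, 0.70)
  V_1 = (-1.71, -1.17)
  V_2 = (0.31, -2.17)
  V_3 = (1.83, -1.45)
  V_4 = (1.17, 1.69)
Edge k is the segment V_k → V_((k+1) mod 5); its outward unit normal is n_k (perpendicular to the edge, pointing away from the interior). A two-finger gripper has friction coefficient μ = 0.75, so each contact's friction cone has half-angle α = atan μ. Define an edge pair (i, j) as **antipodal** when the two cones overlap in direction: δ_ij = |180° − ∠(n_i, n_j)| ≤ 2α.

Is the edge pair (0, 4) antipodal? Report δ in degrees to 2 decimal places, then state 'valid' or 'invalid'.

α = atan 0.75 = 36.87°;  2α = 73.74°
edge 0: e_0 = (+0.48, -1.87);  n_0 = (-0.9686, -0.2486)
edge 4: e_4 = (-3.36, -0.99);  n_4 = (-0.2826, +0.9592)
∠(n_0, n_4) = 87.98°
δ = |180° − 87.98°| = 92.02°
92.02° > 2α = 73.74°  →  invalid

δ = 92.02°, invalid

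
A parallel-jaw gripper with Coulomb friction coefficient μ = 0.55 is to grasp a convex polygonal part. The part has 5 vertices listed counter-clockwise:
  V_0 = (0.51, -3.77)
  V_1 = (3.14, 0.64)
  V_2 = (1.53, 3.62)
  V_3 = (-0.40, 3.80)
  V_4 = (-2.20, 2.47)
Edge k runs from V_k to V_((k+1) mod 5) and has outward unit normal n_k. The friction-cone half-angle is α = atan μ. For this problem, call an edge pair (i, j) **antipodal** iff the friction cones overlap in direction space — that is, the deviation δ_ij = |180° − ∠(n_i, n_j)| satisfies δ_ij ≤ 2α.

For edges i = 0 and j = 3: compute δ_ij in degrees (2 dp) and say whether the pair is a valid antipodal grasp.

α = atan 0.55 = 28.81°;  2α = 57.62°
edge 0: e_0 = (+2.63, +4.41);  n_0 = (+0.8589, -0.5122)
edge 3: e_3 = (-1.80, -1.33);  n_3 = (-0.5943, +0.8043)
∠(n_0, n_3) = 157.27°
δ = |180° − 157.27°| = 22.73°
22.73° ≤ 2α = 57.62°  →  valid

δ = 22.73°, valid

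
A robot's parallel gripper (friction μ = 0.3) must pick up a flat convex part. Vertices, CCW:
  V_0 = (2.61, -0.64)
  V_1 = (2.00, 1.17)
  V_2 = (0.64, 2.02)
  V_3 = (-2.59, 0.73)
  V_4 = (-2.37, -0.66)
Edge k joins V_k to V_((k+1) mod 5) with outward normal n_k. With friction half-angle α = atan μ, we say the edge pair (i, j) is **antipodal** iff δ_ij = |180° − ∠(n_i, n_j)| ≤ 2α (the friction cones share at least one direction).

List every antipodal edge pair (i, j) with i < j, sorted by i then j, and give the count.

count = 3; pairs: (0,3), (1,4), (2,4)

α = atan 0.3 = 16.70°;  2α = 33.40°
n_0 = (+0.9476, +0.3194)
n_1 = (+0.5300, +0.8480)
n_2 = (-0.3709, +0.9287)
n_3 = (-0.9877, -0.1563)
n_4 = (+0.0040, -1.0000)
  (0,1): δ = 140.63°  ·
  (0,2): δ = 86.85°  ·
  (0,3): δ = 9.63°  ✓
  (0,4): δ = 71.61°  ·
  (1,2): δ = 126.22°  ·
  (1,3): δ = 49.00°  ·
  (1,4): δ = 32.24°  ✓
  (2,3): δ = 102.78°  ·
  (2,4): δ = 21.54°  ✓
  (3,4): δ = 98.76°  ·
antipodal pairs: 3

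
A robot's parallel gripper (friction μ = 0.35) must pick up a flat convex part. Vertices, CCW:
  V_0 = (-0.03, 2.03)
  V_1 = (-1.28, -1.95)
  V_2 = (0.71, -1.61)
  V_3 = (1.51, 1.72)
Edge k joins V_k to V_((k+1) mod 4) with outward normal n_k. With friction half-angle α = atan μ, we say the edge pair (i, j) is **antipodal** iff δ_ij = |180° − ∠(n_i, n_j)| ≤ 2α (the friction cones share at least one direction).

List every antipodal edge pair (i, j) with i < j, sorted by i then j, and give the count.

count = 2; pairs: (0,2), (1,3)

α = atan 0.35 = 19.29°;  2α = 38.58°
n_0 = (-0.9541, +0.2996)
n_1 = (+0.1684, -0.9857)
n_2 = (+0.9723, -0.2336)
n_3 = (+0.1973, +0.9803)
  (0,1): δ = 62.87°  ·
  (0,2): δ = 3.93°  ✓
  (0,3): δ = 96.05°  ·
  (1,2): δ = 113.20°  ·
  (1,3): δ = 21.08°  ✓
  (2,3): δ = 87.87°  ·
antipodal pairs: 2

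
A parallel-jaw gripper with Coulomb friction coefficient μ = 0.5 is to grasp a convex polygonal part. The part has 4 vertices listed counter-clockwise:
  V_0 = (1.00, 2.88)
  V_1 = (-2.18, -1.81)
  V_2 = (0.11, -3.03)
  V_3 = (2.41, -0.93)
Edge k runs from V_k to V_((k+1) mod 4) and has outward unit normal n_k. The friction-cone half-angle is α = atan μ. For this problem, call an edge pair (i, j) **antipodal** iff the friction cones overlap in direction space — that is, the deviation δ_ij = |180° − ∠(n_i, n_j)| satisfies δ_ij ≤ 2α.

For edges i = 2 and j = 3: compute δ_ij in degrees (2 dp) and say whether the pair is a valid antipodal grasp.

δ = 112.09°, invalid

α = atan 0.5 = 26.57°;  2α = 53.13°
edge 2: e_2 = (+2.30, +2.10);  n_2 = (+0.6743, -0.7385)
edge 3: e_3 = (-1.41, +3.81);  n_3 = (+0.9378, +0.3471)
∠(n_2, n_3) = 67.91°
δ = |180° − 67.91°| = 112.09°
112.09° > 2α = 53.13°  →  invalid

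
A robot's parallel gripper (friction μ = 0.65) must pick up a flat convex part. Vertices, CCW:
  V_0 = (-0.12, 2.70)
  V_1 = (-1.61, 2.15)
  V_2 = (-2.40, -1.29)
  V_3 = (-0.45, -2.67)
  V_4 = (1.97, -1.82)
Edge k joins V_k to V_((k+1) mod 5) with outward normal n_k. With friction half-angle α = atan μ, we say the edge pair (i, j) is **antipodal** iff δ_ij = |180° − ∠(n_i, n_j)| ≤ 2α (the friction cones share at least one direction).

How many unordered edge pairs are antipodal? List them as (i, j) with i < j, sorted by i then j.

count = 5; pairs: (0,2), (0,3), (1,3), (1,4), (2,4)

α = atan 0.65 = 33.02°;  2α = 66.05°
n_0 = (-0.3463, +0.9381)
n_1 = (-0.9746, +0.2238)
n_2 = (-0.5777, -0.8163)
n_3 = (+0.3314, -0.9435)
n_4 = (+0.9077, +0.4197)
  (0,1): δ = 123.19°  ·
  (0,2): δ = 55.55°  ✓
  (0,3): δ = 0.91°  ✓
  (0,4): δ = 94.55°  ·
  (1,2): δ = 112.35°  ·
  (1,3): δ = 57.71°  ✓
  (1,4): δ = 37.75°  ✓
  (2,3): δ = 125.36°  ·
  (2,4): δ = 29.90°  ✓
  (3,4): δ = 84.54°  ·
antipodal pairs: 5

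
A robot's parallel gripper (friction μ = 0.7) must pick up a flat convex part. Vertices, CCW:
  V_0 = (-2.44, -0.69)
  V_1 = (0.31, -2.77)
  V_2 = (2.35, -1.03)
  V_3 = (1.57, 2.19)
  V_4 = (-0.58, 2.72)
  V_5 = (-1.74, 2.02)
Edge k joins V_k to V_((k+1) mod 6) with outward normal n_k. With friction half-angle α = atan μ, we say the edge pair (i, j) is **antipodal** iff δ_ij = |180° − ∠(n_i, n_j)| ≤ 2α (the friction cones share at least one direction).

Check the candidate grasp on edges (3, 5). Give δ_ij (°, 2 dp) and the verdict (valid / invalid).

α = atan 0.7 = 34.99°;  2α = 69.98°
edge 3: e_3 = (-2.15, +0.53);  n_3 = (+0.2393, +0.9709)
edge 5: e_5 = (-0.70, -2.71);  n_5 = (-0.9682, +0.2501)
∠(n_3, n_5) = 89.36°
δ = |180° − 89.36°| = 90.64°
90.64° > 2α = 69.98°  →  invalid

δ = 90.64°, invalid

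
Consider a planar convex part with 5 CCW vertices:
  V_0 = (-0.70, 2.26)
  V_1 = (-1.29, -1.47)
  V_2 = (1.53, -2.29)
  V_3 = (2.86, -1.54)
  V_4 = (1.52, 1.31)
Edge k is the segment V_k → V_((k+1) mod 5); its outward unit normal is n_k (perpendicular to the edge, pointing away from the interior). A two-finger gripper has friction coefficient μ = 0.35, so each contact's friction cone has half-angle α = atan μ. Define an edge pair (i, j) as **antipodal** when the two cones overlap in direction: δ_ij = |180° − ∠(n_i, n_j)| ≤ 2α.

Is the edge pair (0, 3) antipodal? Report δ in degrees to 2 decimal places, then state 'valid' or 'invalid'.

α = atan 0.35 = 19.29°;  2α = 38.58°
edge 0: e_0 = (-0.59, -3.73);  n_0 = (-0.9877, +0.1562)
edge 3: e_3 = (-1.34, +2.85);  n_3 = (+0.9050, +0.4255)
∠(n_0, n_3) = 145.83°
δ = |180° − 145.83°| = 34.17°
34.17° ≤ 2α = 38.58°  →  valid

δ = 34.17°, valid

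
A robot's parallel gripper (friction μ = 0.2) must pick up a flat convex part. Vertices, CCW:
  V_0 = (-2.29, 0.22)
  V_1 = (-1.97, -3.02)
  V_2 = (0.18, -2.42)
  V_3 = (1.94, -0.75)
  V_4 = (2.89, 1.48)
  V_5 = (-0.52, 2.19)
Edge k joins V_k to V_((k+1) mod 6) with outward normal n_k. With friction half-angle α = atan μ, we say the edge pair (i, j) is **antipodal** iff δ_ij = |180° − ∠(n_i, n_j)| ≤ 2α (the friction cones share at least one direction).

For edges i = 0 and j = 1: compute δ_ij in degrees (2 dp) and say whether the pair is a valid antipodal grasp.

δ = 80.05°, invalid

α = atan 0.2 = 11.31°;  2α = 22.62°
edge 0: e_0 = (+0.32, -3.24);  n_0 = (-0.9952, -0.0983)
edge 1: e_1 = (+2.15, +0.60);  n_1 = (+0.2688, -0.9632)
∠(n_0, n_1) = 99.95°
δ = |180° − 99.95°| = 80.05°
80.05° > 2α = 22.62°  →  invalid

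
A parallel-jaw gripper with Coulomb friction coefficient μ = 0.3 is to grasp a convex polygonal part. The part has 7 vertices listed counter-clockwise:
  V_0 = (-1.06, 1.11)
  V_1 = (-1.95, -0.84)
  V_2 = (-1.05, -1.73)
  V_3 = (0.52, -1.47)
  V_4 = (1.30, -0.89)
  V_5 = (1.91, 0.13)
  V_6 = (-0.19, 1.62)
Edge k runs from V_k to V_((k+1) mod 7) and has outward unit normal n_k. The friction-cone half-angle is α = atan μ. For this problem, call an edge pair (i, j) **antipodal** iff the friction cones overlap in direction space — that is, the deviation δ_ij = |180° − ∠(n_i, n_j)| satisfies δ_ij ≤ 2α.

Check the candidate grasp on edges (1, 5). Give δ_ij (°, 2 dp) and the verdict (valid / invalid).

δ = 9.32°, valid

α = atan 0.3 = 16.70°;  2α = 33.40°
edge 1: e_1 = (+0.90, -0.89);  n_1 = (-0.7031, -0.7110)
edge 5: e_5 = (-2.10, +1.49);  n_5 = (+0.5787, +0.8156)
∠(n_1, n_5) = 170.68°
δ = |180° − 170.68°| = 9.32°
9.32° ≤ 2α = 33.40°  →  valid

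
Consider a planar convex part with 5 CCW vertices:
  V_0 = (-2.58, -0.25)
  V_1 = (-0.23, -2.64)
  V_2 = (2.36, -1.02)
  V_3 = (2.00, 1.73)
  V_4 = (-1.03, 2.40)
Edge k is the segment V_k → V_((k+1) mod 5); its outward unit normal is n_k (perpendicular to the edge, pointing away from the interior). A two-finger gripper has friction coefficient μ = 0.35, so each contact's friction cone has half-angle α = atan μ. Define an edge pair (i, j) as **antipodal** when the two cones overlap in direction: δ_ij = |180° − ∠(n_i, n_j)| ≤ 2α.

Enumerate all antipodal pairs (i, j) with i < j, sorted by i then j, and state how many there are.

count = 4; pairs: (0,2), (0,3), (1,4), (2,4)

α = atan 0.35 = 19.29°;  2α = 38.58°
n_0 = (-0.7130, -0.7011)
n_1 = (+0.5303, -0.8478)
n_2 = (+0.9915, +0.1298)
n_3 = (+0.2159, +0.9764)
n_4 = (-0.8632, +0.5049)
  (0,1): δ = 102.49°  ·
  (0,2): δ = 37.06°  ✓
  (0,3): δ = 33.01°  ✓
  (0,4): δ = 105.16°  ·
  (1,2): δ = 114.57°  ·
  (1,3): δ = 44.49°  ·
  (1,4): δ = 27.65°  ✓
  (2,3): δ = 109.93°  ·
  (2,4): δ = 37.78°  ✓
  (3,4): δ = 107.85°  ·
antipodal pairs: 4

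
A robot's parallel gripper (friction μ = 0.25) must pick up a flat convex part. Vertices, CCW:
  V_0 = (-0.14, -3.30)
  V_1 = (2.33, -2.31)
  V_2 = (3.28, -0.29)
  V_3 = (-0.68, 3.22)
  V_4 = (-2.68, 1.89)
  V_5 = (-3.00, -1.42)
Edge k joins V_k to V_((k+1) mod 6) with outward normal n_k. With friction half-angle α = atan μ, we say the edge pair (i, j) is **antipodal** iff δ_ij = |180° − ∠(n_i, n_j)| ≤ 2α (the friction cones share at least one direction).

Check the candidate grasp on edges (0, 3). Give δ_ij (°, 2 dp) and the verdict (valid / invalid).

α = atan 0.25 = 14.04°;  2α = 28.07°
edge 0: e_0 = (+2.47, +0.99);  n_0 = (+0.3720, -0.9282)
edge 3: e_3 = (-2.00, -1.33);  n_3 = (-0.5537, +0.8327)
∠(n_0, n_3) = 168.22°
δ = |180° − 168.22°| = 11.78°
11.78° ≤ 2α = 28.07°  →  valid

δ = 11.78°, valid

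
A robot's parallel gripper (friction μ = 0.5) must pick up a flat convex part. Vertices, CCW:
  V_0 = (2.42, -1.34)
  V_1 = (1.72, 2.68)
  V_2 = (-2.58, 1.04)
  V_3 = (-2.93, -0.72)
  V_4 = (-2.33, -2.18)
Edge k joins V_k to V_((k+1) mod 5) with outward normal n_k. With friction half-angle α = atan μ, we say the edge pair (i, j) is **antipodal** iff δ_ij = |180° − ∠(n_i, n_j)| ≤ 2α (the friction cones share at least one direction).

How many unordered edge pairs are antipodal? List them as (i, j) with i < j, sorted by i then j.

α = atan 0.5 = 26.57°;  2α = 53.13°
n_0 = (+0.9852, +0.1715)
n_1 = (-0.3564, +0.9343)
n_2 = (-0.9808, +0.1950)
n_3 = (-0.9249, -0.3801)
n_4 = (+0.1741, -0.9847)
  (0,1): δ = 79.00°  ·
  (0,2): δ = 21.13°  ✓
  (0,3): δ = 12.46°  ✓
  (0,4): δ = 90.15°  ·
  (1,2): δ = 122.12°  ·
  (1,3): δ = 88.54°  ·
  (1,4): δ = 10.85°  ✓
  (2,3): δ = 146.41°  ·
  (2,4): δ = 68.72°  ·
  (3,4): δ = 102.31°  ·
antipodal pairs: 3

count = 3; pairs: (0,2), (0,3), (1,4)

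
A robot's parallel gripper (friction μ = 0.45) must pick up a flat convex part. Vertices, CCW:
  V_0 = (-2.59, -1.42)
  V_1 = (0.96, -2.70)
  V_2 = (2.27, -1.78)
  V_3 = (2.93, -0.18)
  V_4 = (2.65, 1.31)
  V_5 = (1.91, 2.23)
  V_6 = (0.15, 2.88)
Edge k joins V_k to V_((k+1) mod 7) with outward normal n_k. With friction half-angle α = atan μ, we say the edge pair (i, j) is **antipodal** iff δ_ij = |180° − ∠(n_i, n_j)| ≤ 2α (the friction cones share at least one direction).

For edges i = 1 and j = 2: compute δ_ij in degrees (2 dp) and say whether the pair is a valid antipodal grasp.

α = atan 0.45 = 24.23°;  2α = 48.46°
edge 1: e_1 = (+1.31, +0.92);  n_1 = (+0.5747, -0.8184)
edge 2: e_2 = (+0.66, +1.60);  n_2 = (+0.9244, -0.3813)
∠(n_1, n_2) = 32.50°
δ = |180° − 32.50°| = 147.50°
147.50° > 2α = 48.46°  →  invalid

δ = 147.50°, invalid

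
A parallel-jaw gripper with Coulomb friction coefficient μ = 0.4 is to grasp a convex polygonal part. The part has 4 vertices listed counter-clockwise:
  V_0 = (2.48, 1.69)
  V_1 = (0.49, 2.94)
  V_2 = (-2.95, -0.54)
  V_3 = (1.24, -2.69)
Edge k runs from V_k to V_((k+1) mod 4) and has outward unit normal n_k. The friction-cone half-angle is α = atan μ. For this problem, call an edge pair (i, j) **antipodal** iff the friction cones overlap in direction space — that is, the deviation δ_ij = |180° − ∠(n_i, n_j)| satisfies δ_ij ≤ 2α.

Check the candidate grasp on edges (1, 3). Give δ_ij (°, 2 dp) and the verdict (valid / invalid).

α = atan 0.4 = 21.80°;  2α = 43.60°
edge 1: e_1 = (-3.44, -3.48);  n_1 = (-0.7112, +0.7030)
edge 3: e_3 = (+1.24, +4.38);  n_3 = (+0.9622, -0.2724)
∠(n_1, n_3) = 151.14°
δ = |180° − 151.14°| = 28.86°
28.86° ≤ 2α = 43.60°  →  valid

δ = 28.86°, valid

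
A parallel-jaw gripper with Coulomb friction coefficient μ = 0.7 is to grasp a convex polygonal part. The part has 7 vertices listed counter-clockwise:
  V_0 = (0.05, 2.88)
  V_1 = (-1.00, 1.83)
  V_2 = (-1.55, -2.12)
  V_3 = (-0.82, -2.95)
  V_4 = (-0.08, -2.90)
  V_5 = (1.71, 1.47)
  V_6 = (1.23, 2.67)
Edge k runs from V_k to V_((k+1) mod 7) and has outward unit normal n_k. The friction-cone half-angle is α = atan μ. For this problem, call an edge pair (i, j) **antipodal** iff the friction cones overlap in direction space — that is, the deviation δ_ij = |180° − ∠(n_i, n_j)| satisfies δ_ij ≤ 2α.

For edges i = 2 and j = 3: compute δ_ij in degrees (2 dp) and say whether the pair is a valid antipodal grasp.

α = atan 0.7 = 34.99°;  2α = 69.98°
edge 2: e_2 = (+0.73, -0.83);  n_2 = (-0.7509, -0.6604)
edge 3: e_3 = (+0.74, +0.05);  n_3 = (+0.0674, -0.9977)
∠(n_2, n_3) = 52.53°
δ = |180° − 52.53°| = 127.47°
127.47° > 2α = 69.98°  →  invalid

δ = 127.47°, invalid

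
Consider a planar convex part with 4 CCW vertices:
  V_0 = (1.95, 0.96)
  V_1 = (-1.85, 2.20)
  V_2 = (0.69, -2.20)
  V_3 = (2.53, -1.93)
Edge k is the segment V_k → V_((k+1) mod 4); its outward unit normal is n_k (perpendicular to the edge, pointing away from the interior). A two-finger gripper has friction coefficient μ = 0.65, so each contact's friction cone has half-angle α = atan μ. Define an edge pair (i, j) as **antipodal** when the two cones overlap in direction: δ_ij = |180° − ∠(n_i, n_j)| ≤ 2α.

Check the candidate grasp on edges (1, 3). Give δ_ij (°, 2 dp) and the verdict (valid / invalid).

α = atan 0.65 = 33.02°;  2α = 66.05°
edge 1: e_1 = (+2.54, -4.40);  n_1 = (-0.8661, -0.4999)
edge 3: e_3 = (-0.58, +2.89);  n_3 = (+0.9804, +0.1968)
∠(n_1, n_3) = 161.35°
δ = |180° − 161.35°| = 18.65°
18.65° ≤ 2α = 66.05°  →  valid

δ = 18.65°, valid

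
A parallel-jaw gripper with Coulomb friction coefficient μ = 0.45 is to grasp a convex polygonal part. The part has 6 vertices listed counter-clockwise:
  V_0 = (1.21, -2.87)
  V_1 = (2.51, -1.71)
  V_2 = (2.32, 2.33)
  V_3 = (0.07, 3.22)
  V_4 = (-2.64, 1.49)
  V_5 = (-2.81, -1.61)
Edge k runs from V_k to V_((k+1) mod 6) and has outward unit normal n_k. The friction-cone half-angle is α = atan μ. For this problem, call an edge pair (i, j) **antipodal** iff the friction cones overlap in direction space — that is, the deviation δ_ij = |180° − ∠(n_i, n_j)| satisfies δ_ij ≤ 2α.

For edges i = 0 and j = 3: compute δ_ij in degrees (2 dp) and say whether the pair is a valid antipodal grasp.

α = atan 0.45 = 24.23°;  2α = 48.46°
edge 0: e_0 = (+1.30, +1.16);  n_0 = (+0.6658, -0.7461)
edge 3: e_3 = (-2.71, -1.73);  n_3 = (-0.5381, +0.8429)
∠(n_0, n_3) = 170.81°
δ = |180° − 170.81°| = 9.19°
9.19° ≤ 2α = 48.46°  →  valid

δ = 9.19°, valid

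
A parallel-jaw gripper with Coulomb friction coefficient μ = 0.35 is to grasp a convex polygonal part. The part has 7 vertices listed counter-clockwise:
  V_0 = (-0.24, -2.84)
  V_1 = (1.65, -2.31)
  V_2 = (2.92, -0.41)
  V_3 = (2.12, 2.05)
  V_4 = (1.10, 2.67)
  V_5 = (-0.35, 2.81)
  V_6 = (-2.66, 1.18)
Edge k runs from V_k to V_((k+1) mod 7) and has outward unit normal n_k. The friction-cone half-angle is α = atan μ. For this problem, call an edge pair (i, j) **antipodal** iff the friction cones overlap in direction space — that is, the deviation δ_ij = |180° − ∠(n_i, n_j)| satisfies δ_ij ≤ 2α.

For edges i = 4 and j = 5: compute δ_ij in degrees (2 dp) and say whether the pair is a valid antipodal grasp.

δ = 139.28°, invalid

α = atan 0.35 = 19.29°;  2α = 38.58°
edge 4: e_4 = (-1.45, +0.14);  n_4 = (+0.0961, +0.9954)
edge 5: e_5 = (-2.31, -1.63);  n_5 = (-0.5765, +0.8171)
∠(n_4, n_5) = 40.72°
δ = |180° − 40.72°| = 139.28°
139.28° > 2α = 38.58°  →  invalid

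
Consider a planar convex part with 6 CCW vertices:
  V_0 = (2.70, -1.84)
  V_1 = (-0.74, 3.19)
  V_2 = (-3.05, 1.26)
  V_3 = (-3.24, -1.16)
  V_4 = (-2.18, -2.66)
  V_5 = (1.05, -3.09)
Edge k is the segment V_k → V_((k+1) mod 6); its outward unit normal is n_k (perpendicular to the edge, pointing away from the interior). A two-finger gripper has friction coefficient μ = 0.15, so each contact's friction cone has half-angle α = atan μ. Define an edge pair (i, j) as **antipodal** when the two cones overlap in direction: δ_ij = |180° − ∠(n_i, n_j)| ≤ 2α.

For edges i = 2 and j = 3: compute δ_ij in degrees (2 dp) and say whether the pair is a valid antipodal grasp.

δ = 140.26°, invalid

α = atan 0.15 = 8.53°;  2α = 17.06°
edge 2: e_2 = (-0.19, -2.42);  n_2 = (-0.9969, +0.0783)
edge 3: e_3 = (+1.06, -1.50);  n_3 = (-0.8167, -0.5771)
∠(n_2, n_3) = 39.74°
δ = |180° − 39.74°| = 140.26°
140.26° > 2α = 17.06°  →  invalid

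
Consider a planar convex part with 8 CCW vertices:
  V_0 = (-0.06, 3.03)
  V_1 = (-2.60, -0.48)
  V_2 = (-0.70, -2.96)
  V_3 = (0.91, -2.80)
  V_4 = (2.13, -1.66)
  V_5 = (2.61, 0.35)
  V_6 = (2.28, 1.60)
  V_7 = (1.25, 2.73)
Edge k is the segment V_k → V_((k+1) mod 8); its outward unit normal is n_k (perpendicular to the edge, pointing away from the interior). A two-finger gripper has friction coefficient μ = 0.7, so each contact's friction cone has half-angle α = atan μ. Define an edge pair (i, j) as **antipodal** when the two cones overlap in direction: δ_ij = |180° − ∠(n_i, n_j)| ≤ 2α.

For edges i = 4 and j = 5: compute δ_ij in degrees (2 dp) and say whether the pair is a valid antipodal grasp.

α = atan 0.7 = 34.99°;  2α = 69.98°
edge 4: e_4 = (+0.48, +2.01);  n_4 = (+0.9727, -0.2323)
edge 5: e_5 = (-0.33, +1.25);  n_5 = (+0.9669, +0.2553)
∠(n_4, n_5) = 28.22°
δ = |180° − 28.22°| = 151.78°
151.78° > 2α = 69.98°  →  invalid

δ = 151.78°, invalid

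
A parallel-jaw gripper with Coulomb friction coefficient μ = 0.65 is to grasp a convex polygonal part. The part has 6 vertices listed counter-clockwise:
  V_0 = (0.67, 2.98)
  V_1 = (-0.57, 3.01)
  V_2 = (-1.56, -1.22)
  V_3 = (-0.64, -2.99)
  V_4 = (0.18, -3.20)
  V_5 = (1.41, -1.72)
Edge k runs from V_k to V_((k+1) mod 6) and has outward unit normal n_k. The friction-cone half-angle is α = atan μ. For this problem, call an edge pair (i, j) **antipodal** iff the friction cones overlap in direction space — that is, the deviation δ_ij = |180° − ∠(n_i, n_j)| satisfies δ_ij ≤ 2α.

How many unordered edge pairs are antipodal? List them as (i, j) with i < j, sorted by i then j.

count = 6; pairs: (0,2), (0,3), (0,4), (1,4), (1,5), (2,5)

α = atan 0.65 = 33.02°;  2α = 66.05°
n_0 = (+0.0242, +0.9997)
n_1 = (-0.9737, +0.2279)
n_2 = (-0.8873, -0.4612)
n_3 = (-0.2481, -0.9687)
n_4 = (+0.7691, -0.6392)
n_5 = (+0.9878, +0.1555)
  (0,1): δ = 101.79°  ·
  (0,2): δ = 61.15°  ✓
  (0,3): δ = 12.98°  ✓
  (0,4): δ = 51.66°  ✓
  (0,5): δ = 100.33°  ·
  (1,2): δ = 139.36°  ·
  (1,3): δ = 91.19°  ·
  (1,4): δ = 26.56°  ✓
  (1,5): δ = 22.12°  ✓
  (2,3): δ = 131.83°  ·
  (2,4): δ = 67.19°  ·
  (2,5): δ = 18.52°  ✓
  (3,4): δ = 115.36°  ·
  (3,5): δ = 66.69°  ·
  (4,5): δ = 131.32°  ·
antipodal pairs: 6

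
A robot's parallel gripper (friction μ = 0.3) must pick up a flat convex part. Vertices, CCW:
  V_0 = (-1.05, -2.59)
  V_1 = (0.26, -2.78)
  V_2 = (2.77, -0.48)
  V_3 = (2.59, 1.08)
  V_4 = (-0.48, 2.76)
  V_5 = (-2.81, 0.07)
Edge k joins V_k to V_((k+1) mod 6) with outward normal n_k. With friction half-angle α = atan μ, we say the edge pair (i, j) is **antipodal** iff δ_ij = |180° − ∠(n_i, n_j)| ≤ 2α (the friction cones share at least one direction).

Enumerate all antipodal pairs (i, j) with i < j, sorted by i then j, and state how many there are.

α = atan 0.3 = 16.70°;  2α = 33.40°
n_0 = (-0.1435, -0.9896)
n_1 = (+0.6756, -0.7373)
n_2 = (+0.9934, +0.1146)
n_3 = (+0.4801, +0.8772)
n_4 = (-0.7559, +0.6547)
n_5 = (-0.8340, -0.5518)
  (0,1): δ = 129.25°  ·
  (0,2): δ = 75.17°  ·
  (0,3): δ = 20.44°  ✓
  (0,4): δ = 57.35°  ·
  (0,5): δ = 131.74°  ·
  (1,2): δ = 125.92°  ·
  (1,3): δ = 71.19°  ·
  (1,4): δ = 6.60°  ✓
  (1,5): δ = 80.99°  ·
  (2,3): δ = 125.27°  ·
  (2,4): δ = 47.48°  ·
  (2,5): δ = 26.91°  ✓
  (3,4): δ = 102.21°  ·
  (3,5): δ = 27.82°  ✓
  (4,5): δ = 105.61°  ·
antipodal pairs: 4

count = 4; pairs: (0,3), (1,4), (2,5), (3,5)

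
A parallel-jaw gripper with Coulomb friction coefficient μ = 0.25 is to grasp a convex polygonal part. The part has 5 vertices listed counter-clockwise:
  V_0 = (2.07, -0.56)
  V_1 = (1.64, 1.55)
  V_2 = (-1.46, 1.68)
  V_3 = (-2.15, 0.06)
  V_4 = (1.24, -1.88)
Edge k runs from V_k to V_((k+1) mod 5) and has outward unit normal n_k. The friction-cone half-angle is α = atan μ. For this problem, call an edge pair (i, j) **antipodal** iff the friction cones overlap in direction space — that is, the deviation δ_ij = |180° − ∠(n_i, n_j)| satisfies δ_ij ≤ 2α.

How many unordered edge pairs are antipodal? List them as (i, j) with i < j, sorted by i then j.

count = 2; pairs: (1,3), (2,4)

α = atan 0.25 = 14.04°;  2α = 28.07°
n_0 = (+0.9799, +0.1997)
n_1 = (+0.0419, +0.9991)
n_2 = (-0.9200, +0.3919)
n_3 = (-0.4967, -0.8679)
n_4 = (+0.8466, -0.5323)
  (0,1): δ = 103.92°  ·
  (0,2): δ = 34.59°  ·
  (0,3): δ = 48.70°  ·
  (0,4): δ = 136.32°  ·
  (1,2): δ = 110.67°  ·
  (1,3): δ = 27.38°  ✓
  (1,4): δ = 60.24°  ·
  (2,3): δ = 96.71°  ·
  (2,4): δ = 9.09°  ✓
  (3,4): δ = 92.38°  ·
antipodal pairs: 2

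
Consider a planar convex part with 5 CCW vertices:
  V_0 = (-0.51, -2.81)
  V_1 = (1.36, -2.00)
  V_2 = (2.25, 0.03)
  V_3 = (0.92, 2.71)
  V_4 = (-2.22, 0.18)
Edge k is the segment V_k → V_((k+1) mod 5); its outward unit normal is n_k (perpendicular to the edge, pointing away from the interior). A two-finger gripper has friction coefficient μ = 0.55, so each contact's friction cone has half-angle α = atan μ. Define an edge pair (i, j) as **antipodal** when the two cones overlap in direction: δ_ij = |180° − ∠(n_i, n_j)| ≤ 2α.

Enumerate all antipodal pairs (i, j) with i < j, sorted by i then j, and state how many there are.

α = atan 0.55 = 28.81°;  2α = 57.62°
n_0 = (+0.3975, -0.9176)
n_1 = (+0.9158, -0.4015)
n_2 = (+0.8958, +0.4445)
n_3 = (-0.6274, +0.7787)
n_4 = (-0.8681, -0.4965)
  (0,1): δ = 137.09°  ·
  (0,2): δ = 87.03°  ·
  (0,3): δ = 15.44°  ✓
  (0,4): δ = 96.35°  ·
  (1,2): δ = 129.93°  ·
  (1,3): δ = 27.47°  ✓
  (1,4): δ = 53.44°  ✓
  (2,3): δ = 77.53°  ·
  (2,4): δ = 3.37°  ✓
  (3,4): δ = 99.09°  ·
antipodal pairs: 4

count = 4; pairs: (0,3), (1,3), (1,4), (2,4)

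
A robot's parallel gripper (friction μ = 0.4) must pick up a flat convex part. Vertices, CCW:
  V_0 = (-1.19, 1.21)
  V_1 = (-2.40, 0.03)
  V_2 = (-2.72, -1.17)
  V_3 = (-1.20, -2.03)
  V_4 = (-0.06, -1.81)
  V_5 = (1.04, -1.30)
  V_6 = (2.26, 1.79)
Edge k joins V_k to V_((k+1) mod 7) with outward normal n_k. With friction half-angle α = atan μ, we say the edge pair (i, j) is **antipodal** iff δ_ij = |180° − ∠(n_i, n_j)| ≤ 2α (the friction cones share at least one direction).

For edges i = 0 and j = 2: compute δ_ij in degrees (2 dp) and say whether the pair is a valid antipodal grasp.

δ = 73.78°, invalid

α = atan 0.4 = 21.80°;  2α = 43.60°
edge 0: e_0 = (-1.21, -1.18);  n_0 = (-0.6982, +0.7159)
edge 2: e_2 = (+1.52, -0.86);  n_2 = (-0.4924, -0.8703)
∠(n_0, n_2) = 106.22°
δ = |180° − 106.22°| = 73.78°
73.78° > 2α = 43.60°  →  invalid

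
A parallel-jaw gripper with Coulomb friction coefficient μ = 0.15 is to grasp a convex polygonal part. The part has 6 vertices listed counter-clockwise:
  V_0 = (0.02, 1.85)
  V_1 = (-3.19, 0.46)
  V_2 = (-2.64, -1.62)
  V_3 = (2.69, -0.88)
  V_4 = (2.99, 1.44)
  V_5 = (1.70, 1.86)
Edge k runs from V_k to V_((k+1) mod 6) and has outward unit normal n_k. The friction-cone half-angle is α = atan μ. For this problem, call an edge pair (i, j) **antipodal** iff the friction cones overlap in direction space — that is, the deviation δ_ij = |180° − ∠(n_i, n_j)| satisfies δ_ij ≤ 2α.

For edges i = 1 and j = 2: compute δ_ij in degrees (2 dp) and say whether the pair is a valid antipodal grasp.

α = atan 0.15 = 8.53°;  2α = 17.06°
edge 1: e_1 = (+0.55, -2.08);  n_1 = (-0.9668, -0.2556)
edge 2: e_2 = (+5.33, +0.74);  n_2 = (+0.1375, -0.9905)
∠(n_1, n_2) = 83.09°
δ = |180° − 83.09°| = 96.91°
96.91° > 2α = 17.06°  →  invalid

δ = 96.91°, invalid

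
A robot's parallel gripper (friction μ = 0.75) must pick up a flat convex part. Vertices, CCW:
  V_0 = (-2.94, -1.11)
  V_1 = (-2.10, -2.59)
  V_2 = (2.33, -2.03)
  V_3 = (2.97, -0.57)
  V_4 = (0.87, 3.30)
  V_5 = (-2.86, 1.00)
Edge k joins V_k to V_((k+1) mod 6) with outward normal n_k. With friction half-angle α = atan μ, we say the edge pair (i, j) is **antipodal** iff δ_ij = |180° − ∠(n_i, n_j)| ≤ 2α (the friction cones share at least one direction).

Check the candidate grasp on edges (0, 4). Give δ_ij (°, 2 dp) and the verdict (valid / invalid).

δ = 92.08°, invalid

α = atan 0.75 = 36.87°;  2α = 73.74°
edge 0: e_0 = (+0.84, -1.48);  n_0 = (-0.8697, -0.4936)
edge 4: e_4 = (-3.73, -2.30);  n_4 = (-0.5249, +0.8512)
∠(n_0, n_4) = 87.92°
δ = |180° − 87.92°| = 92.08°
92.08° > 2α = 73.74°  →  invalid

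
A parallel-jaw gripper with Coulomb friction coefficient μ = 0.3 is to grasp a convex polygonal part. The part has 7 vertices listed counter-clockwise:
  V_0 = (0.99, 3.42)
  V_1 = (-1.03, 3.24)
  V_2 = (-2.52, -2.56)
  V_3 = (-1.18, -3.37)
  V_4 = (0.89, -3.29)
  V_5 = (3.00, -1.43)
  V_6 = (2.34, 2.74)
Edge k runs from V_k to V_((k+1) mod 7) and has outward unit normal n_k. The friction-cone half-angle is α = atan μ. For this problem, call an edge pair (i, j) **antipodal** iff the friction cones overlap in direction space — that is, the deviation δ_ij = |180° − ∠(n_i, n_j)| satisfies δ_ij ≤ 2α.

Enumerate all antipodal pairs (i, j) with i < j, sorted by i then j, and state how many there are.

count = 4; pairs: (0,3), (1,5), (2,6), (3,6)

α = atan 0.3 = 16.70°;  2α = 33.40°
n_0 = (-0.0888, +0.9961)
n_1 = (-0.9686, +0.2488)
n_2 = (-0.5173, -0.8558)
n_3 = (+0.0386, -0.9993)
n_4 = (+0.6613, -0.7501)
n_5 = (+0.9877, +0.1563)
n_6 = (+0.4499, +0.8931)
  (0,1): δ = 109.50°  ·
  (0,2): δ = 36.24°  ·
  (0,3): δ = 2.88°  ✓
  (0,4): δ = 36.30°  ·
  (0,5): δ = 93.90°  ·
  (0,6): δ = 148.17°  ·
  (1,2): δ = 106.74°  ·
  (1,3): δ = 73.38°  ·
  (1,4): δ = 34.20°  ·
  (1,5): δ = 23.40°  ✓
  (1,6): δ = 77.67°  ·
  (2,3): δ = 146.63°  ·
  (2,4): δ = 107.45°  ·
  (2,5): δ = 49.85°  ·
  (2,6): δ = 4.42°  ✓
  (3,4): δ = 140.82°  ·
  (3,5): δ = 83.22°  ·
  (3,6): δ = 28.95°  ✓
  (4,5): δ = 122.40°  ·
  (4,6): δ = 68.13°  ·
  (5,6): δ = 125.73°  ·
antipodal pairs: 4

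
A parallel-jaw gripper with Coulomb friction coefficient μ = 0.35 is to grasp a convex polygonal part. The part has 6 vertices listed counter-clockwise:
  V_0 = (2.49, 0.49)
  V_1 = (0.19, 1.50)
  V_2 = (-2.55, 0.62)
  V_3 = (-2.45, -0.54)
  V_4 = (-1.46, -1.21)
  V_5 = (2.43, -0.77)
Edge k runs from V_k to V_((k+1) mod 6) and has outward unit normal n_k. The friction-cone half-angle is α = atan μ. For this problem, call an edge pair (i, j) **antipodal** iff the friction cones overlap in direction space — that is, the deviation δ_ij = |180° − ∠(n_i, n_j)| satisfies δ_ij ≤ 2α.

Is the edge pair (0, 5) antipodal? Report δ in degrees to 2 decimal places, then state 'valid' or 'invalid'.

δ = 110.98°, invalid

α = atan 0.35 = 19.29°;  2α = 38.58°
edge 0: e_0 = (-2.30, +1.01);  n_0 = (+0.4021, +0.9156)
edge 5: e_5 = (+0.06, +1.26);  n_5 = (+0.9989, -0.0476)
∠(n_0, n_5) = 69.02°
δ = |180° − 69.02°| = 110.98°
110.98° > 2α = 38.58°  →  invalid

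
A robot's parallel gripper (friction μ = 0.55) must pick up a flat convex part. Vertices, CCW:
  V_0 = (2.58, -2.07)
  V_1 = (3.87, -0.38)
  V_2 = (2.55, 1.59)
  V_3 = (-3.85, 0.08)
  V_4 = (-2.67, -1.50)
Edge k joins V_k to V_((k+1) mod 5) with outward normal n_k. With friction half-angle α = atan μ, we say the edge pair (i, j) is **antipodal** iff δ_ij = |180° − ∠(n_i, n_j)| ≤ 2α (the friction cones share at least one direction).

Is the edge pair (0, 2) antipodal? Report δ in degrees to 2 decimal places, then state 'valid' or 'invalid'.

α = atan 0.55 = 28.81°;  2α = 57.62°
edge 0: e_0 = (+1.29, +1.69);  n_0 = (+0.7949, -0.6068)
edge 2: e_2 = (-6.40, -1.51);  n_2 = (-0.2296, +0.9733)
∠(n_0, n_2) = 140.63°
δ = |180° − 140.63°| = 39.37°
39.37° ≤ 2α = 57.62°  →  valid

δ = 39.37°, valid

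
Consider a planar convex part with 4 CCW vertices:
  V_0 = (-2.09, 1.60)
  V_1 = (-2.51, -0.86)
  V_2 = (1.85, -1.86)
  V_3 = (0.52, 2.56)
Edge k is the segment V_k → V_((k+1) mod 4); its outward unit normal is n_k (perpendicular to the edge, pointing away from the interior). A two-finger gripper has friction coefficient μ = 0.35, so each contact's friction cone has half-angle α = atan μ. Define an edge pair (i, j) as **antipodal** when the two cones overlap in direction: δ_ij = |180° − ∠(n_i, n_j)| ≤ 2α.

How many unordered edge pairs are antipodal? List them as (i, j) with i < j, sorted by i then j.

α = atan 0.35 = 19.29°;  2α = 38.58°
n_0 = (-0.9857, +0.1683)
n_1 = (-0.2236, -0.9747)
n_2 = (+0.9576, +0.2881)
n_3 = (-0.3452, +0.9385)
  (0,1): δ = 93.23°  ·
  (0,2): δ = 26.44°  ✓
  (0,3): δ = 119.88°  ·
  (1,2): δ = 60.34°  ·
  (1,3): δ = 33.11°  ✓
  (2,3): δ = 86.55°  ·
antipodal pairs: 2

count = 2; pairs: (0,2), (1,3)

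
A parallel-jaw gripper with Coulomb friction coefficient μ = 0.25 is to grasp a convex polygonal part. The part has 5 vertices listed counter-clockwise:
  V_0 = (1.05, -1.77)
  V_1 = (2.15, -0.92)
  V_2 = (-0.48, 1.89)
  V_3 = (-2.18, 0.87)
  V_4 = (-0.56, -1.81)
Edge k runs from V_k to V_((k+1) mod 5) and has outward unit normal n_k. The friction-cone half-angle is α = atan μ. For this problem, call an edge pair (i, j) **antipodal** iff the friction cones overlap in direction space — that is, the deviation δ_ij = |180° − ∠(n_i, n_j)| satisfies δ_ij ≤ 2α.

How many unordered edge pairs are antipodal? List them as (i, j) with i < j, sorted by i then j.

α = atan 0.25 = 14.04°;  2α = 28.07°
n_0 = (+0.6114, -0.7913)
n_1 = (+0.7301, +0.6833)
n_2 = (-0.5145, +0.8575)
n_3 = (-0.8558, -0.5173)
n_4 = (+0.0248, -0.9997)
  (0,1): δ = 84.59°  ·
  (0,2): δ = 6.73°  ✓
  (0,3): δ = 83.46°  ·
  (0,4): δ = 143.73°  ·
  (1,2): δ = 102.14°  ·
  (1,3): δ = 11.95°  ✓
  (1,4): δ = 48.32°  ·
  (2,3): δ = 89.81°  ·
  (2,4): δ = 29.54°  ·
  (3,4): δ = 119.73°  ·
antipodal pairs: 2

count = 2; pairs: (0,2), (1,3)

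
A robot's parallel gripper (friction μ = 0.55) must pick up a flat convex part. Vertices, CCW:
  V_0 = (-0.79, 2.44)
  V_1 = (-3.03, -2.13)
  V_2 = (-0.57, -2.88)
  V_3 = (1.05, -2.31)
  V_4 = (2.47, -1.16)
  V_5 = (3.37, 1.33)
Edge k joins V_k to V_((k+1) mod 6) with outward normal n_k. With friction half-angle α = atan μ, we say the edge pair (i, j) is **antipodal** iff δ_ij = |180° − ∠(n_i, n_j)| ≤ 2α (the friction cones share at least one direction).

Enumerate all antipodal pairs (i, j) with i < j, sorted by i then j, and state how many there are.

α = atan 0.55 = 28.81°;  2α = 57.62°
n_0 = (-0.8979, +0.4401)
n_1 = (-0.2916, -0.9565)
n_2 = (+0.3319, -0.9433)
n_3 = (+0.6294, -0.7771)
n_4 = (+0.9405, -0.3399)
n_5 = (+0.2578, +0.9662)
  (0,1): δ = 80.84°  ·
  (0,2): δ = 44.50°  ✓
  (0,3): δ = 24.89°  ✓
  (0,4): δ = 6.24°  ✓
  (0,5): δ = 101.17°  ·
  (1,2): δ = 143.66°  ·
  (1,3): δ = 124.04°  ·
  (1,4): δ = 92.92°  ·
  (1,5): δ = 2.02°  ✓
  (2,3): δ = 160.38°  ·
  (2,4): δ = 129.26°  ·
  (2,5): δ = 34.32°  ✓
  (3,4): δ = 148.87°  ·
  (3,5): δ = 53.94°  ✓
  (4,5): δ = 85.07°  ·
antipodal pairs: 6

count = 6; pairs: (0,2), (0,3), (0,4), (1,5), (2,5), (3,5)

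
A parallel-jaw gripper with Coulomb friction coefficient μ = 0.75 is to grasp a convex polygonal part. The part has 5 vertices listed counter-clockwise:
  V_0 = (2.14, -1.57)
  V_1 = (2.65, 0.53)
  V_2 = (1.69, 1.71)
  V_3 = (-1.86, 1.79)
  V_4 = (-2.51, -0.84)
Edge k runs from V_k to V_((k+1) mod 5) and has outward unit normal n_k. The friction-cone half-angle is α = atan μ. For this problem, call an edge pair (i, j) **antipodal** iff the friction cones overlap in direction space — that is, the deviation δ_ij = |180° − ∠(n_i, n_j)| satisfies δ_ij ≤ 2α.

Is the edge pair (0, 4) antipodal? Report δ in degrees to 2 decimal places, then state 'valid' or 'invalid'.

α = atan 0.75 = 36.87°;  2α = 73.74°
edge 0: e_0 = (+0.51, +2.10);  n_0 = (+0.9718, -0.2360)
edge 4: e_4 = (+4.65, -0.73);  n_4 = (-0.1551, -0.9879)
∠(n_0, n_4) = 85.27°
δ = |180° − 85.27°| = 94.73°
94.73° > 2α = 73.74°  →  invalid

δ = 94.73°, invalid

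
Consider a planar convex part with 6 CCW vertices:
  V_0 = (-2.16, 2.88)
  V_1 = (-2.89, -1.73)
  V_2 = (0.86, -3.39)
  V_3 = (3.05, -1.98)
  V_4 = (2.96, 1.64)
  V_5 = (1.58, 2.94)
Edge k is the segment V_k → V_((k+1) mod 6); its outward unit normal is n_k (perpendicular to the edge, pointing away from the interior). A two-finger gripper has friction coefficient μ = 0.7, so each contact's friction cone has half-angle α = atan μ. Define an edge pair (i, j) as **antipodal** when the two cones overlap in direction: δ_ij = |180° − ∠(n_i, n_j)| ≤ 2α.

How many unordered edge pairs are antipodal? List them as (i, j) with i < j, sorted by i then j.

α = atan 0.7 = 34.99°;  2α = 69.98°
n_0 = (-0.9877, +0.1564)
n_1 = (-0.4048, -0.9144)
n_2 = (+0.5413, -0.8408)
n_3 = (+0.9997, +0.0249)
n_4 = (+0.6857, +0.7279)
n_5 = (-0.0160, +0.9999)
  (0,1): δ = 104.88°  ·
  (0,2): δ = 48.23°  ✓
  (0,3): δ = 10.42°  ✓
  (0,4): δ = 55.71°  ✓
  (0,5): δ = 99.92°  ·
  (1,2): δ = 123.35°  ·
  (1,3): δ = 64.70°  ✓
  (1,4): δ = 19.41°  ✓
  (1,5): δ = 24.80°  ✓
  (2,3): δ = 121.35°  ·
  (2,4): δ = 76.07°  ·
  (2,5): δ = 31.86°  ✓
  (3,4): δ = 134.71°  ·
  (3,5): δ = 90.51°  ·
  (4,5): δ = 135.79°  ·
antipodal pairs: 7

count = 7; pairs: (0,2), (0,3), (0,4), (1,3), (1,4), (1,5), (2,5)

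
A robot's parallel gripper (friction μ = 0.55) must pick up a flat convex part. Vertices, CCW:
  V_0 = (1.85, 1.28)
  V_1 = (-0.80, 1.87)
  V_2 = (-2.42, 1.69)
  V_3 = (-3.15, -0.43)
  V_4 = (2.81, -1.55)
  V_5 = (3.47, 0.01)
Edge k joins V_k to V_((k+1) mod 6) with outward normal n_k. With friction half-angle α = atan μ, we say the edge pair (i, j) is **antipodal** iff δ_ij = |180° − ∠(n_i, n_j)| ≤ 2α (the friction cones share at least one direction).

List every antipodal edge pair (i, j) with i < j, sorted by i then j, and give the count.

count = 4; pairs: (0,3), (1,3), (2,4), (3,5)

α = atan 0.55 = 28.81°;  2α = 57.62°
n_0 = (+0.2173, +0.9761)
n_1 = (-0.1104, +0.9939)
n_2 = (-0.9455, +0.3256)
n_3 = (-0.1847, -0.9828)
n_4 = (+0.9210, -0.3896)
n_5 = (+0.6170, +0.7870)
  (0,1): δ = 161.11°  ·
  (0,2): δ = 96.45°  ·
  (0,3): δ = 1.91°  ✓
  (0,4): δ = 79.62°  ·
  (0,5): δ = 154.46°  ·
  (1,2): δ = 115.34°  ·
  (1,3): δ = 16.98°  ✓
  (1,4): δ = 60.73°  ·
  (1,5): δ = 135.57°  ·
  (2,3): δ = 81.64°  ·
  (2,4): δ = 3.93°  ✓
  (2,5): δ = 70.91°  ·
  (3,4): δ = 102.29°  ·
  (3,5): δ = 27.45°  ✓
  (4,5): δ = 105.16°  ·
antipodal pairs: 4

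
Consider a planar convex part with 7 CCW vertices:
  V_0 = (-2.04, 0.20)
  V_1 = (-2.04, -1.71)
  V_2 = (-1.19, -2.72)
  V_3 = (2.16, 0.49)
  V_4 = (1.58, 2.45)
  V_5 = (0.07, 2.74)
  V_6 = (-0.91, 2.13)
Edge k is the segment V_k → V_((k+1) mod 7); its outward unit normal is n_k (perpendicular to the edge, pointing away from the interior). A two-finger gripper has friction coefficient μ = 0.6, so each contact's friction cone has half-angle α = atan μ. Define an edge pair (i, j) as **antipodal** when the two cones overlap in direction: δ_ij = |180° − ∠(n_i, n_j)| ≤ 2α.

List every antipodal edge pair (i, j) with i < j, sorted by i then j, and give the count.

count = 8; pairs: (0,2), (0,3), (1,3), (1,4), (2,4), (2,5), (2,6), (3,6)

α = atan 0.6 = 30.96°;  2α = 61.93°
n_0 = (-1.0000, -0.0000)
n_1 = (-0.7651, -0.6439)
n_2 = (+0.6919, -0.7220)
n_3 = (+0.9589, +0.2838)
n_4 = (+0.1886, +0.9821)
n_5 = (-0.5284, +0.8490)
n_6 = (-0.8630, +0.5053)
  (0,1): δ = 139.92°  ·
  (0,2): δ = 46.22°  ✓
  (0,3): δ = 16.48°  ✓
  (0,4): δ = 79.13°  ·
  (0,5): δ = 121.90°  ·
  (0,6): δ = 149.65°  ·
  (1,2): δ = 86.31°  ·
  (1,3): δ = 23.60°  ✓
  (1,4): δ = 39.05°  ✓
  (1,5): δ = 81.82°  ·
  (1,6): δ = 109.57°  ·
  (2,3): δ = 117.29°  ·
  (2,4): δ = 54.65°  ✓
  (2,5): δ = 11.88°  ✓
  (2,6): δ = 15.87°  ✓
  (3,4): δ = 117.36°  ·
  (3,5): δ = 74.58°  ·
  (3,6): δ = 46.83°  ✓
  (4,5): δ = 137.23°  ·
  (4,6): δ = 109.48°  ·
  (5,6): δ = 152.25°  ·
antipodal pairs: 8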